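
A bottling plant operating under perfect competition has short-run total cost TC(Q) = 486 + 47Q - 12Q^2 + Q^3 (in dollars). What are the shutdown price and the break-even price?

Shutdown price = $11; break-even price = $74

AVC = 47 - 12Q + Q^2; minimized at Q = 6, giving min AVC = $11. That is the shutdown price.
ATC = 486/Q + 47 - 12Q + Q^2. Setting dATC/dQ = −486/Q^2 − 12 + 2Q = 0 gives Q = 9 (since 2·9^3 − 12·9^2 = 486).
min ATC = 486/9 + 47 − 12·9 + 9^2 = $74. That is the break-even price.
For $11 ≤ P < $74 the firm produces at a loss; below $11 it shuts down.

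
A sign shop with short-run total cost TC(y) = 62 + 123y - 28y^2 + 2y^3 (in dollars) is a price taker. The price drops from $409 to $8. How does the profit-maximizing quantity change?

AVC = 123 - 28y + 2y^2, minimized at y = 7 where min AVC = $25. MC = 123 - 56y + 6y^2.
At P = $409 ≥ min AVC, set P = MC on the rising branch: y = 13.
At P = $8 < min AVC = $25, price no longer covers variable cost at any output, so the firm shuts down: y = 0.

Output falls from 13 to 0 (the firm shuts down)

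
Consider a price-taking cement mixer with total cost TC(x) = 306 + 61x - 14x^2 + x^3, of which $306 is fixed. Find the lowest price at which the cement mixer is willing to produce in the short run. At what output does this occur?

$12 per unit, at x = 7

Short-run supply begins at min AVC. From VC = 61x - 14x^2 + x^3, AVC = 61 - 14x + x^2.
At the minimum of AVC, MC = AVC. MC = 61 - 28x + 3x^2; setting MC = AVC gives 2x^2 - 14x = 0, so x = 7. min AVC = 12.
The firm shuts down for any P below $12.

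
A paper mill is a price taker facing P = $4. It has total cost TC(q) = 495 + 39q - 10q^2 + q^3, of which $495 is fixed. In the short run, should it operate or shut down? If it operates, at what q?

Shut down

Variable cost is VC = 39q - 10q^2 + q^3, so AVC = VC/q = 39 - 10q + q^2 and MC = dTC/dq = 39 - 20q + 3q^2.
The AVC parabola has its vertex at q = 10/2 = 5, where AVC = 39 - 10·5 + 5^2 = $14.
P = $4 lies below min AVC = $14; no output level covers variable cost.
Shutting down limits the loss to fixed cost, $495.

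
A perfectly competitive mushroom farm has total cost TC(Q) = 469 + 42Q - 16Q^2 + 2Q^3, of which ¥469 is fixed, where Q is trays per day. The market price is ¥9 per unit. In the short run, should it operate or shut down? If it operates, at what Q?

Shut down

From TC, MC = TC'(Q) = 42 - 32Q + 6Q^2 and AVC = VC/Q = 42 - 16Q + 2Q^2.
The AVC parabola has its vertex at Q = 16/4 = 4, where AVC = 42 - 16·4 + 2·4^2 = ¥10.
Since P = ¥9 < min AVC = ¥10, price fails to cover variable cost at any output.
The firm minimizes its loss by shutting down and losing only its fixed cost of ¥469.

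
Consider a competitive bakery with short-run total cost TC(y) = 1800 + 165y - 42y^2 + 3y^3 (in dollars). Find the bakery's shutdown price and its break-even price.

Shutdown price = min AVC. AVC = 165 - 42y + 3y^2, with vertex at y = 7 and minimum $18.
ATC = 1800/y + 165 - 42y + 3y^2. Setting dATC/dy = −1800/y^2 − 42 + 6y = 0 gives y = 10 (since 6·10^3 − 42·10^2 = 1800).
min ATC = 1800/10 + 165 − 42·10 + 3·10^2 = $225. That is the break-even price.
For $18 ≤ P < $225 the firm produces at a loss; below $18 it shuts down.

Shutdown price = $18; break-even price = $225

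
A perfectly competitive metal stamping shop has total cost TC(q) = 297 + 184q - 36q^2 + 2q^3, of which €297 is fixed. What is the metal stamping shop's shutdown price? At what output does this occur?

The firm shuts down when price falls below the minimum of average variable cost. AVC = VC/q = 184 - 36q + 2q^2.
dAVC/dq = -36 + 4q = 0 gives q = 9. min AVC = 184 - 36·9 + 2·9^2 = 22.
For P < €22 the firm produces nothing.

€22 per unit, at q = 9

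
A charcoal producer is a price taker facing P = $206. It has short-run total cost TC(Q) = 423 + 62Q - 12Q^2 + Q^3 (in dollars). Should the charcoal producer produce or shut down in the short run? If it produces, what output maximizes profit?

Strip out fixed cost: VC = 62Q - 12Q^2 + Q^3. Then AVC = 62 - 12Q + Q^2 and MC = 62 - 24Q + 3Q^2.
The AVC parabola has its vertex at Q = 12/2 = 6, where AVC = 62 - 12·6 + 6^2 = $26.
Because $206 ≥ $26, revenue can cover variable cost; the firm operates.
P = MC gives -144 - 24Q + 3Q^2 = 0, with roots -4 and 12. Take the larger (rising MC): Q* = 12.
Check: AVC at Q = 12 is $62 ≤ P, so revenue covers variable cost.
Profit = P·Q − TC = 206·12 − 1167 = $1305.

Produce at Q = 12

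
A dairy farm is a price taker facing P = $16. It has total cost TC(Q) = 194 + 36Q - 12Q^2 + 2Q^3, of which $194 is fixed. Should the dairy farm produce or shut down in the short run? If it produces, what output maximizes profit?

Variable cost is VC = 36Q - 12Q^2 + 2Q^3, so AVC = VC/Q = 36 - 12Q + 2Q^2 and MC = dTC/dQ = 36 - 24Q + 6Q^2.
AVC hits its minimum where MC = AVC, at Q = 3, giving min AVC = 36 - 12·3 + 2·3^2 = $18.
P = $16 lies below min AVC = $18; no output level covers variable cost.
Shutting down limits the loss to fixed cost, $194.

Shut down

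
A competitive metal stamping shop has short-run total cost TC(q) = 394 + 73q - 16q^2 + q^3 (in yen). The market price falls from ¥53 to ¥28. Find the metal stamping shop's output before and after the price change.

Output falls from 10 to 9

MC = 73 - 32q + 3q^2; the shutdown threshold is min AVC = ¥9 (at q = 8).
With P = ¥53 above the shutdown price, P = MC gives q = 10.
At P = ¥28 ≥ min AVC, set P = MC: q = 9. The firm stays open but cuts output.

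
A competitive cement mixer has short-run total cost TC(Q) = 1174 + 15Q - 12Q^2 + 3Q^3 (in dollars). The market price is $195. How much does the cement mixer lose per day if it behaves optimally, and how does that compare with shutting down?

Profit = -$310 at Q = 6

AVC = 15 - 12Q + 3Q^2; min AVC = $3 at Q = 2. Since P = $195 ≥ min AVC, the firm produces.
With MC = 15 - 24Q + 9Q^2, P = MC on the upward-sloping part at Q* = 6.
TR = 195·6 = 1170. TC = 1174 + 306 = 1480. Profit = 1170 − 1480 = -$310.
Shutting down would mean losing the fixed cost of $1174, so operating at a loss of $310 is better by $864.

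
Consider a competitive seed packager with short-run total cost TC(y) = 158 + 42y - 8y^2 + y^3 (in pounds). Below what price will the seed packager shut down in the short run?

Short-run supply begins at min AVC. From VC = 42y - 8y^2 + y^3, AVC = 42 - 8y + y^2.
At the minimum of AVC, MC = AVC. MC = 42 - 16y + 3y^2; setting MC = AVC gives 2y^2 - 8y = 0, so y = 4. min AVC = 26.
So the shutdown price is £26.

£26 per unit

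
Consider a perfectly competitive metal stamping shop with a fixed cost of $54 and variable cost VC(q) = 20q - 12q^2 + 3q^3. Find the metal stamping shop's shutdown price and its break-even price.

Shutdown price = $8; break-even price = $29

Shutdown price = min AVC. AVC = 20 - 12q + 3q^2, with vertex at q = 2 and minimum $8.
ATC = 54/q + 20 - 12q + 3q^2. Setting dATC/dq = −54/q^2 − 12 + 6q = 0 gives q = 3 (since 6·3^3 − 12·3^2 = 54).
min ATC = 54/3 + 20 − 12·3 + 3·3^2 = $29. That is the break-even price.
For $8 ≤ P < $29 the firm produces at a loss; below $8 it shuts down.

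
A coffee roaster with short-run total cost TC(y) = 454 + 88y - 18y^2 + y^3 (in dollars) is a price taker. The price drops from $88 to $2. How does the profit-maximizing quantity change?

Output falls from 12 to 0 (the firm shuts down)

MC = 88 - 36y + 3y^2; the shutdown threshold is min AVC = $7 (at y = 9).
At P = $88 ≥ min AVC, set P = MC on the rising branch: y = 12.
At P = $2 < min AVC = $7, price no longer covers variable cost at any output, so the firm shuts down: y = 0.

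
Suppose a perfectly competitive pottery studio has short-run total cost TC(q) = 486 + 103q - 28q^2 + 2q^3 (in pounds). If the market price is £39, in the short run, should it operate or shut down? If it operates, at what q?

Variable cost is VC = 103q - 28q^2 + 2q^3, so AVC = VC/q = 103 - 28q + 2q^2 and MC = dTC/dq = 103 - 56q + 6q^2.
AVC hits its minimum where MC = AVC, at q = 7, giving min AVC = 103 - 28·7 + 2·7^2 = £5.
Since P = £39 ≥ min AVC = £5, price covers variable cost and the firm should produce.
P = MC gives 64 - 56q + 6q^2 = 0, with roots 4/3 and 8. Take the larger (rising MC): q* = 8.
Check: AVC at q = 8 is £7 ≤ P, so revenue covers variable cost.
Profit = P·q − TC = 39·8 − 542 = -£230, a loss, but smaller than the £486 fixed cost the firm would lose by shutting down.

Produce at q = 8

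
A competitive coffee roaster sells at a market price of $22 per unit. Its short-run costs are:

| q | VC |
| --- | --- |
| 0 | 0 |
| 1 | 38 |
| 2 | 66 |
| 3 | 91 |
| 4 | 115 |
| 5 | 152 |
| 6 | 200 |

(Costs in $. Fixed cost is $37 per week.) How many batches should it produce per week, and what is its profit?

q = 0 (shut down); profit = -$37

Tabulate TR − TC: q=0: -37; q=1: -53; q=2: -59; q=3: -62; q=4: -64; q=5: -79; q=6: -105.
Profit is highest at q = 0. Equivalently, the lowest AVC in the table is 115/4 ≈ $28.75 at q = 4, and P = $22 falls below it — price never covers variable cost, so the firm shuts down and loses only its fixed cost.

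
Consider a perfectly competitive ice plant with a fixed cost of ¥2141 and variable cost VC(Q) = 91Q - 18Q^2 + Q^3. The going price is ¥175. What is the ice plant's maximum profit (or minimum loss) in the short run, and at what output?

Profit = -¥181 at Q = 14

AVC = 91 - 18Q + Q^2 has its minimum ¥10 at Q = 9; price ¥175 clears that bar, so the firm operates.
With MC = 91 - 36Q + 3Q^2, P = MC on the upward-sloping part at Q* = 14.
TR = 175·14 = 2450. TC = 2141 + 490 = 2631. Profit = 2450 − 2631 = -¥181.
Shutting down would mean losing the fixed cost of ¥2141, so operating at a loss of ¥181 is better by ¥1960.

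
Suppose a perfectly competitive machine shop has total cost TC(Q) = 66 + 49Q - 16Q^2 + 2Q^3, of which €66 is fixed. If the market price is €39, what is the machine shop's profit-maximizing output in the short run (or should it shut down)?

Variable cost is VC = 49Q - 16Q^2 + 2Q^3, so AVC = VC/Q = 49 - 16Q + 2Q^2 and MC = dTC/dQ = 49 - 32Q + 6Q^2.
AVC is minimized where dAVC/dQ = -16 + 4Q = 0, at Q = 4; min AVC = 49 - 16·4 + 2·4^2 = €17.
Because €39 ≥ €17, revenue can cover variable cost; the firm operates.
Set P = MC: 39 = 49 - 32Q + 6Q^2 → 10 - 32Q + 6Q^2 = 0. The roots are Q = 1/3 and Q = 5; the profit-maximizing output is on the rising part of MC, so Q* = 5.
Check: AVC at Q = 5 is €19 ≤ P, so revenue covers variable cost.
Profit = P·Q − TC = 39·5 − 161 = €34.

Produce at Q = 5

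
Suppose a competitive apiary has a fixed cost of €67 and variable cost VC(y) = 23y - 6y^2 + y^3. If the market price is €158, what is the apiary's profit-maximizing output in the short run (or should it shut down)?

Produce at y = 9

Variable cost is VC = 23y - 6y^2 + y^3, so AVC = VC/y = 23 - 6y + y^2 and MC = dTC/dy = 23 - 12y + 3y^2.
AVC hits its minimum where MC = AVC, at y = 3, giving min AVC = 23 - 6·3 + 3^2 = €14.
Since P = €158 ≥ min AVC = €14, price covers variable cost and the firm should produce.
Solving P = MC: -135 - 12y + 3y^2 = 0 ⇒ y = -5 or 9. On the upward-sloping branch, y* = 9.
Check: AVC at y = 9 is €50 ≤ P, so revenue covers variable cost.
Profit = P·y − TC = 158·9 − 517 = €905.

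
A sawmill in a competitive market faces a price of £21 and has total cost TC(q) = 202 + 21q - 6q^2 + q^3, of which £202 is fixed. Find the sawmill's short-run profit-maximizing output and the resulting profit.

Profit = -£170 at q = 4

AVC = 21 - 6q + q^2; min AVC = £12 at q = 3. Since P = £21 ≥ min AVC, the firm produces.
MC = 21 - 12q + 3q^2. Setting P = MC and taking the root on the rising branch gives q* = 4.
TR = 21·4 = 84. TC = 202 + 52 = 254. Profit = 84 − 254 = -£170.
By producing, the firm covers all variable cost plus £32 of fixed cost; shutting down would lose the full £202.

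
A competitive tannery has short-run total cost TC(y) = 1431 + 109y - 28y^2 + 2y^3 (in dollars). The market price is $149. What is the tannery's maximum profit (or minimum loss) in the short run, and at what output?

Profit = -$231 at y = 10

AVC = 109 - 28y + 2y^2; min AVC = $11 at y = 7. Since P = $149 ≥ min AVC, the firm produces.
MC = 109 - 56y + 6y^2. Setting P = MC and taking the root on the rising branch gives y* = 10.
TR = 149·10 = 1490. TC = 1431 + 290 = 1721. Profit = 1490 − 1721 = -$231.
That loss of $231 beats the $1431 the firm would lose by shutting down; producing recovers $1200 of fixed cost.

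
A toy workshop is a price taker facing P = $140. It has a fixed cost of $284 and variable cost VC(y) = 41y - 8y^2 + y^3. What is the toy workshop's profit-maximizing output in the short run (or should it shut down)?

Produce at y = 9

From TC, MC = TC'(y) = 41 - 16y + 3y^2 and AVC = VC/y = 41 - 8y + y^2.
AVC hits its minimum where MC = AVC, at y = 4, giving min AVC = 41 - 8·4 + 4^2 = $25.
Since P = $140 ≥ min AVC = $25, price covers variable cost and the firm should produce.
Solving P = MC: -99 - 16y + 3y^2 = 0 ⇒ y = -11/3 or 9. On the upward-sloping branch, y* = 9.
Check: AVC at y = 9 is $50 ≤ P, so revenue covers variable cost.
Profit = P·y − TC = 140·9 − 734 = $526.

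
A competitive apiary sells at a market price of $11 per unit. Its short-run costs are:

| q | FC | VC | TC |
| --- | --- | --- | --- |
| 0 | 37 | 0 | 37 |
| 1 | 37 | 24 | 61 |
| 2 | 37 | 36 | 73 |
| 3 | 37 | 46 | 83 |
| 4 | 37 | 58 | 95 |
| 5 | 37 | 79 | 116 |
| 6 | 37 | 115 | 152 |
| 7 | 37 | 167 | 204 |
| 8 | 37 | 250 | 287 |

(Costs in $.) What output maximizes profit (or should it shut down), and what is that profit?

Compute π = P·q − TC at each output: q=0: -37; q=1: -50; q=2: -51; q=3: -50; q=4: -51; q=5: -61; q=6: -86; q=7: -127; q=8: -199.
Profit is highest at q = 0. Equivalently, the lowest AVC in the table is 58/4 ≈ $14.50 at q = 4, and P = $11 falls below it — price never covers variable cost, so the firm shuts down and loses only its fixed cost.

q = 0 (shut down); profit = -$37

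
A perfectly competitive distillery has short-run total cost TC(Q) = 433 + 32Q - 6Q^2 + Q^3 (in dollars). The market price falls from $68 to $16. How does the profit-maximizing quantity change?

MC = 32 - 12Q + 3Q^2; the shutdown threshold is min AVC = $23 (at Q = 3).
At P = $68 ≥ min AVC, set P = MC on the rising branch: Q = 6.
At P = $16 < min AVC = $23, price no longer covers variable cost at any output, so the firm shuts down: Q = 0.

Output falls from 6 to 0 (the firm shuts down)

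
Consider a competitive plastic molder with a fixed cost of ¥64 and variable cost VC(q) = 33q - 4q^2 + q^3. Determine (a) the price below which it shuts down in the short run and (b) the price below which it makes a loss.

Shutdown price = ¥29; break-even price = ¥49

AVC = 33 - 4q + q^2; minimized at q = 2, giving min AVC = ¥29. That is the shutdown price.
ATC = 64/q + 33 - 4q + q^2. Setting dATC/dq = −64/q^2 − 4 + 2q = 0 gives q = 4 (since 2·4^3 − 4·4^2 = 64).
min ATC = 64/4 + 33 − 4·4 + 4^2 = ¥49. That is the break-even price.
For ¥29 ≤ P < ¥49 the firm produces at a loss; below ¥29 it shuts down.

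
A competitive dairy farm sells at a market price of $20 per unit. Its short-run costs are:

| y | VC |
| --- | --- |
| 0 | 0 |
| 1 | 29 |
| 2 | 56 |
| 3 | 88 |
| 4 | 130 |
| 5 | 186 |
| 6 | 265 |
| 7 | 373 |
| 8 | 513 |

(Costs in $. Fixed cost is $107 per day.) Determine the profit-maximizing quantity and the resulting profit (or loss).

y = 0 (shut down); profit = -$107

Profit at each row (π = 20y − TC): y=0: -107; y=1: -116; y=2: -123; y=3: -135; y=4: -157; y=5: -193; y=6: -252; y=7: -340; y=8: -460.
Profit is highest at y = 0. Equivalently, the lowest AVC in the table is 56/2 ≈ $28 at y = 2, and P = $20 falls below it — price never covers variable cost, so the firm shuts down and loses only its fixed cost.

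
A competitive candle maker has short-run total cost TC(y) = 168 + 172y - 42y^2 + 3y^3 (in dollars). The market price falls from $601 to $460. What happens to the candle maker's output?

Output falls from 13 to 12

AVC = 172 - 42y + 3y^2, minimized at y = 7 where min AVC = $25. MC = 172 - 84y + 9y^2.
With P = $601 above the shutdown price, P = MC gives y = 13.
At P = $460 ≥ min AVC, set P = MC: y = 12. The firm stays open but cuts output.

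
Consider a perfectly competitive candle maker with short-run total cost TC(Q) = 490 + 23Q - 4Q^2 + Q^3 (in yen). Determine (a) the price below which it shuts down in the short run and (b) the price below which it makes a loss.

Shutdown price = min AVC. AVC = 23 - 4Q + Q^2, with vertex at Q = 2 and minimum ¥19.
ATC = 490/Q + 23 - 4Q + Q^2. Setting dATC/dQ = −490/Q^2 − 4 + 2Q = 0 gives Q = 7 (since 2·7^3 − 4·7^2 = 490).
min ATC = 490/7 + 23 − 4·7 + 7^2 = ¥114. That is the break-even price.
Between these two prices the firm operates at a loss; above ¥114 it earns a profit.

Shutdown price = ¥19; break-even price = ¥114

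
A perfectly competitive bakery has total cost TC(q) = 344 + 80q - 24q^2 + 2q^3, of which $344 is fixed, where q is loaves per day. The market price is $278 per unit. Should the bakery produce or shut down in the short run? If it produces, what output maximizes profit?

From TC, MC = TC'(q) = 80 - 48q + 6q^2 and AVC = VC/q = 80 - 24q + 2q^2.
AVC hits its minimum where MC = AVC, at q = 6, giving min AVC = 80 - 24·6 + 2·6^2 = $8.
Because $278 ≥ $8, revenue can cover variable cost; the firm operates.
P = MC gives -198 - 48q + 6q^2 = 0, with roots -3 and 11. Take the larger (rising MC): q* = 11.
Check: AVC at q = 11 is $58 ≤ P, so revenue covers variable cost.
Profit = P·q − TC = 278·11 − 982 = $2076.

Produce at q = 11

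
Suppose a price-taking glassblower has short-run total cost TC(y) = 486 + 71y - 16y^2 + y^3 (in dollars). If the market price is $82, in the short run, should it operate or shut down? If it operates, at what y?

Variable cost is VC = 71y - 16y^2 + y^3, so AVC = VC/y = 71 - 16y + y^2 and MC = dTC/dy = 71 - 32y + 3y^2.
AVC is minimized where dAVC/dy = -16 + 2y = 0, at y = 8; min AVC = 71 - 16·8 + 8^2 = $7.
P = $82 exceeds min AVC = $7, so the firm stays open.
Set P = MC: 82 = 71 - 32y + 3y^2 → -11 - 32y + 3y^2 = 0. The roots are y = -1/3 and y = 11; the profit-maximizing output is on the rising part of MC, so y* = 11.
Check: AVC at y = 11 is $16 ≤ P, so revenue covers variable cost.
Profit = P·y − TC = 82·11 − 662 = $240.

Produce at y = 11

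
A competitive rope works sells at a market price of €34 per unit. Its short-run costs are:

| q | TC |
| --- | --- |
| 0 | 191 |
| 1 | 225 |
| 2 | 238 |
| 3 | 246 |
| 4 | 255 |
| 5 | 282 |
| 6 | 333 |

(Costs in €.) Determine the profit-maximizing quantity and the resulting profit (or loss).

q = 5; profit = -€112

Compute π = P·q − TC at each output: q=0: -191; q=1: -191; q=2: -170; q=3: -144; q=4: -119; q=5: -112; q=6: -129.
Profit is maximized at q = 5. AVC there is 91/5 = €18.20 ≤ P, so producing beats shutting down (which would give -€191).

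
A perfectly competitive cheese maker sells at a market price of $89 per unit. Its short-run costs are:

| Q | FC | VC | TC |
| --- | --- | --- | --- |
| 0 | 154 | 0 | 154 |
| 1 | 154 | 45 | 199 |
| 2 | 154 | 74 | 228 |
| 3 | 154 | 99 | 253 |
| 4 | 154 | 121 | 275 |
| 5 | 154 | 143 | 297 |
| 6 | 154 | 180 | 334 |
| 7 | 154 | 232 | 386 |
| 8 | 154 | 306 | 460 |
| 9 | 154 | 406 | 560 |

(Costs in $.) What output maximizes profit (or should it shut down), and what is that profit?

Tabulate TR − TC: Q=0: -154; Q=1: -110; Q=2: -50; Q=3: 14; Q=4: 81; Q=5: 148; Q=6: 200; Q=7: 237; Q=8: 252; Q=9: 241.
Profit is maximized at Q = 8. AVC there is 306/8 = $38.25 ≤ P, so producing beats shutting down (which would give -$154).

Q = 8; profit = $252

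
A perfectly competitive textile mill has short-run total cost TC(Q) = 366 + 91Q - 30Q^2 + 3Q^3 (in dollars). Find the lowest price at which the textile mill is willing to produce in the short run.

$16 per unit

The firm shuts down when price falls below the minimum of average variable cost. AVC = VC/Q = 91 - 30Q + 3Q^2.
At the minimum of AVC, MC = AVC. MC = 91 - 60Q + 9Q^2; setting MC = AVC gives 6Q^2 - 30Q = 0, so Q = 5. min AVC = 16.
The firm shuts down for any P below $16.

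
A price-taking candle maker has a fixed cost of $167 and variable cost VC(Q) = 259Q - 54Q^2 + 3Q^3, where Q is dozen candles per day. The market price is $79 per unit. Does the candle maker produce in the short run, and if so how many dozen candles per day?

Produce at Q = 10

From TC, MC = TC'(Q) = 259 - 108Q + 9Q^2 and AVC = VC/Q = 259 - 54Q + 3Q^2.
The AVC parabola has its vertex at Q = 54/6 = 9, where AVC = 259 - 54·9 + 3·9^2 = $16.
P = $79 exceeds min AVC = $16, so the firm stays open.
Set P = MC: 79 = 259 - 108Q + 9Q^2 → 180 - 108Q + 9Q^2 = 0. The roots are Q = 2 and Q = 10; the profit-maximizing output is on the rising part of MC, so Q* = 10.
Check: AVC at Q = 10 is $19 ≤ P, so revenue covers variable cost.
Profit = P·Q − TC = 79·10 − 357 = $433.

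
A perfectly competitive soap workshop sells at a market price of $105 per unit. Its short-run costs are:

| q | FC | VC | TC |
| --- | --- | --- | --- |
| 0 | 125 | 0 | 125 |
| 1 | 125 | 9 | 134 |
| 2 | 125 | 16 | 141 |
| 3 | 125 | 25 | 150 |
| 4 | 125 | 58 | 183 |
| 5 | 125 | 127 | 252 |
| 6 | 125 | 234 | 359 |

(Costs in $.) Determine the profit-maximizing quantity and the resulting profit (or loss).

q = 5; profit = $273

Profit at each row (π = 105q − TC): q=0: -125; q=1: -29; q=2: 69; q=3: 165; q=4: 237; q=5: 273; q=6: 271.
Profit is maximized at q = 5. AVC there is 127/5 = $25.40 ≤ P, so producing beats shutting down (which would give -$125).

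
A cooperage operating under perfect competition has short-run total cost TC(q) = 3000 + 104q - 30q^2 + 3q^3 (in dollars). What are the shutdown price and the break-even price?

Shutdown price = $29; break-even price = $404

AVC = 104 - 30q + 3q^2; minimized at q = 5, giving min AVC = $29. That is the shutdown price.
ATC = 3000/q + 104 - 30q + 3q^2. Setting dATC/dq = −3000/q^2 − 30 + 6q = 0 gives q = 10 (since 6·10^3 − 30·10^2 = 3000).
min ATC = 3000/10 + 104 − 30·10 + 3·10^2 = $404. That is the break-even price.
For $29 ≤ P < $404 the firm produces at a loss; below $29 it shuts down.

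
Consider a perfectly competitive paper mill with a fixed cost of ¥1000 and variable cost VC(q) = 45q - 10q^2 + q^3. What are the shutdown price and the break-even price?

Shutdown price = ¥20; break-even price = ¥145

AVC = 45 - 10q + q^2; minimized at q = 5, giving min AVC = ¥20. That is the shutdown price.
ATC = 1000/q + 45 - 10q + q^2. Setting dATC/dq = −1000/q^2 − 10 + 2q = 0 gives q = 10 (since 2·10^3 − 10·10^2 = 1000).
min ATC = 1000/10 + 45 − 10·10 + 10^2 = ¥145. That is the break-even price.
Between these two prices the firm operates at a loss; above ¥145 it earns a profit.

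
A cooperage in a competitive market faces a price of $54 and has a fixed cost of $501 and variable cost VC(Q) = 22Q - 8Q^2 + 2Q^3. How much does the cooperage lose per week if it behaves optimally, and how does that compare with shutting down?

Profit = -$373 at Q = 4

AVC = 22 - 8Q + 2Q^2 has its minimum $14 at Q = 2; price $54 clears that bar, so the firm operates.
With MC = 22 - 16Q + 6Q^2, P = MC on the upward-sloping part at Q* = 4.
TR = 54·4 = 216. TC = 501 + 88 = 589. Profit = 216 − 589 = -$373.
By producing, the firm covers all variable cost plus $128 of fixed cost; shutting down would lose the full $501.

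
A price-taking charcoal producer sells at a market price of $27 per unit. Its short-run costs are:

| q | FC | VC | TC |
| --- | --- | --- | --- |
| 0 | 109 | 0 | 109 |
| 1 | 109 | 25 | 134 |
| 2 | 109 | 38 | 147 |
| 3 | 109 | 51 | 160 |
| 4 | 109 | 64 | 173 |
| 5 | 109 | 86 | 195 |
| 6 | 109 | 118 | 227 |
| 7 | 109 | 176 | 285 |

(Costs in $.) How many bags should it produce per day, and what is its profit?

q = 5; profit = -$60

Tabulate TR − TC: q=0: -109; q=1: -107; q=2: -93; q=3: -79; q=4: -65; q=5: -60; q=6: -65; q=7: -96.
Profit is maximized at q = 5. AVC there is 86/5 = $17.20 ≤ P, so producing beats shutting down (which would give -$109).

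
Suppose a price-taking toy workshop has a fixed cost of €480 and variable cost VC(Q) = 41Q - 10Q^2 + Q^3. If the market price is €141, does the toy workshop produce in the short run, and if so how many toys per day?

Produce at Q = 10

From TC, MC = TC'(Q) = 41 - 20Q + 3Q^2 and AVC = VC/Q = 41 - 10Q + Q^2.
AVC hits its minimum where MC = AVC, at Q = 5, giving min AVC = 41 - 10·5 + 5^2 = €16.
P = €141 exceeds min AVC = €16, so the firm stays open.
Solving P = MC: -100 - 20Q + 3Q^2 = 0 ⇒ Q = -10/3 or 10. On the upward-sloping branch, Q* = 10.
Check: AVC at Q = 10 is €41 ≤ P, so revenue covers variable cost.
Profit = P·Q − TC = 141·10 − 890 = €520.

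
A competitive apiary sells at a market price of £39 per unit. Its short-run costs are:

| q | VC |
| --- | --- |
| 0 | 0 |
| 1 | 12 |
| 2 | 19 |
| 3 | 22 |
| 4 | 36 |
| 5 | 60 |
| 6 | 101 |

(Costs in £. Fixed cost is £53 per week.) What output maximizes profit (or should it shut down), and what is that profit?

q = 5; profit = £82

Compute π = P·q − TC at each output: q=0: -53; q=1: -26; q=2: 6; q=3: 42; q=4: 67; q=5: 82; q=6: 80.
Profit is maximized at q = 5. AVC there is 60/5 = £12 ≤ P, so producing beats shutting down (which would give -£53).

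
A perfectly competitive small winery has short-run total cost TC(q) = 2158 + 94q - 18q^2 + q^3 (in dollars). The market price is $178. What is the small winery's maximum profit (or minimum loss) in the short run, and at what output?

AVC = 94 - 18q + q^2 has its minimum $13 at q = 9; price $178 clears that bar, so the firm operates.
MC = 94 - 36q + 3q^2. Setting P = MC and taking the root on the rising branch gives q* = 14.
TR = 178·14 = 2492. TC = 2158 + 532 = 2690. Profit = 2492 − 2690 = -$198.
That loss of $198 beats the $2158 the firm would lose by shutting down; producing recovers $1960 of fixed cost.

Profit = -$198 at q = 14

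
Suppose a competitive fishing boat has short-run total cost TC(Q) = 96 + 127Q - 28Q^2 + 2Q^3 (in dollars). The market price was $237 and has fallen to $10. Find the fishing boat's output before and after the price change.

Output falls from 11 to 0 (the firm shuts down)

MC = 127 - 56Q + 6Q^2; the shutdown threshold is min AVC = $29 (at Q = 7).
At P = $237 ≥ min AVC, set P = MC on the rising branch: Q = 11.
At P = $10 < min AVC = $29, price no longer covers variable cost at any output, so the firm shuts down: Q = 0.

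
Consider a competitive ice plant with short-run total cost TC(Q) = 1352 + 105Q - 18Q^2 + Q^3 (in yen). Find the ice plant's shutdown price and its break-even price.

Shutdown price = min AVC. AVC = 105 - 18Q + Q^2, with vertex at Q = 9 and minimum ¥24.
ATC = 1352/Q + 105 - 18Q + Q^2. Setting dATC/dQ = −1352/Q^2 − 18 + 2Q = 0 gives Q = 13 (since 2·13^3 − 18·13^2 = 1352).
min ATC = 1352/13 + 105 − 18·13 + 13^2 = ¥144. That is the break-even price.
For ¥24 ≤ P < ¥144 the firm produces at a loss; below ¥24 it shuts down.

Shutdown price = ¥24; break-even price = ¥144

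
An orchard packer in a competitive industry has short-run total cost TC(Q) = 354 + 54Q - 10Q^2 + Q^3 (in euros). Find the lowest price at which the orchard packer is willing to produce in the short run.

€29 per unit

The firm shuts down when price falls below the minimum of average variable cost. AVC = VC/Q = 54 - 10Q + Q^2.
At the minimum of AVC, MC = AVC. MC = 54 - 20Q + 3Q^2; setting MC = AVC gives 2Q^2 - 10Q = 0, so Q = 5. min AVC = 29.
So the shutdown price is €29.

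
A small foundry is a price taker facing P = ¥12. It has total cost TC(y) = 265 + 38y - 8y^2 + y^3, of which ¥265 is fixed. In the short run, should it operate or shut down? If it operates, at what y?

Shut down

From TC, MC = TC'(y) = 38 - 16y + 3y^2 and AVC = VC/y = 38 - 8y + y^2.
The AVC parabola has its vertex at y = 8/2 = 4, where AVC = 38 - 8·4 + 4^2 = ¥22.
With P < min AVC (¥12 < ¥22), every unit sold adds to the loss.
Shutting down limits the loss to fixed cost, ¥265.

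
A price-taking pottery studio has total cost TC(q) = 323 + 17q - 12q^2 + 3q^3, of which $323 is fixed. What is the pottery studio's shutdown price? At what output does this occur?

Short-run supply begins at min AVC. From VC = 17q - 12q^2 + 3q^3, AVC = 17 - 12q + 3q^2.
dAVC/dq = -12 + 6q = 0 gives q = 2. min AVC = 17 - 12·2 + 3·2^2 = 5.
So the shutdown price is $5.

$5 per unit, at q = 2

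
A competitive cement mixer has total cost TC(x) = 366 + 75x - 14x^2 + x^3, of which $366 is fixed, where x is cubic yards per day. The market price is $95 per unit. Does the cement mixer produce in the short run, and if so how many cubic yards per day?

Produce at x = 10

Variable cost is VC = 75x - 14x^2 + x^3, so AVC = VC/x = 75 - 14x + x^2 and MC = dTC/dx = 75 - 28x + 3x^2.
AVC hits its minimum where MC = AVC, at x = 7, giving min AVC = 75 - 14·7 + 7^2 = $26.
Because $95 ≥ $26, revenue can cover variable cost; the firm operates.
P = MC gives -20 - 28x + 3x^2 = 0, with roots -2/3 and 10. Take the larger (rising MC): x* = 10.
Check: AVC at x = 10 is $35 ≤ P, so revenue covers variable cost.
Profit = P·x − TC = 95·10 − 716 = $234.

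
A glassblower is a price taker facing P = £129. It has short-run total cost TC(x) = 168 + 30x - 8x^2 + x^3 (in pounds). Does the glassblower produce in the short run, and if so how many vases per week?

Variable cost is VC = 30x - 8x^2 + x^3, so AVC = VC/x = 30 - 8x + x^2 and MC = dTC/dx = 30 - 16x + 3x^2.
AVC hits its minimum where MC = AVC, at x = 4, giving min AVC = 30 - 8·4 + 4^2 = £14.
Since P = £129 ≥ min AVC = £14, price covers variable cost and the firm should produce.
P = MC gives -99 - 16x + 3x^2 = 0, with roots -11/3 and 9. Take the larger (rising MC): x* = 9.
Check: AVC at x = 9 is £39 ≤ P, so revenue covers variable cost.
Profit = P·x − TC = 129·9 − 519 = £642.

Produce at x = 9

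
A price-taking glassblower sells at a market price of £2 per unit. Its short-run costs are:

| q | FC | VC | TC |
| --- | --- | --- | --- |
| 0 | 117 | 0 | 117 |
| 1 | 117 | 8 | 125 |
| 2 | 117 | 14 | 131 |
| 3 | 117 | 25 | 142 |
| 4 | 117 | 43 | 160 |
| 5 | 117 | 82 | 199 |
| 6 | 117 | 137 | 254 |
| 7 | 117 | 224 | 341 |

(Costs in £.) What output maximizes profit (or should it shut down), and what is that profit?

q = 0 (shut down); profit = -£117

Profit at each row (π = 2q − TC): q=0: -117; q=1: -123; q=2: -127; q=3: -136; q=4: -152; q=5: -189; q=6: -242; q=7: -327.
Profit is highest at q = 0. Equivalently, the lowest AVC in the table is 14/2 ≈ £7 at q = 2, and P = £2 falls below it — price never covers variable cost, so the firm shuts down and loses only its fixed cost.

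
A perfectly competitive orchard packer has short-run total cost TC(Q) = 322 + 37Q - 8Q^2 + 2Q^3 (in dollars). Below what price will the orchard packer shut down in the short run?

The shutdown price is the minimum of AVC. VC = 37Q - 8Q^2 + 2Q^3, so AVC = 37 - 8Q + 2Q^2.
dAVC/dQ = -8 + 4Q = 0 gives Q = 2. min AVC = 37 - 8·2 + 2·2^2 = 29.
The firm shuts down for any P below $29.

$29 per unit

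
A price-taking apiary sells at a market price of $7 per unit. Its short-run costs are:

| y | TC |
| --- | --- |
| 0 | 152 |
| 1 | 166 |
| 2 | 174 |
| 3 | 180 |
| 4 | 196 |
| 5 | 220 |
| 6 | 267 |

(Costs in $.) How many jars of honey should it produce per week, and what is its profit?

y = 0 (shut down); profit = -$152

Profit at each row (π = 7y − TC): y=0: -152; y=1: -159; y=2: -160; y=3: -159; y=4: -168; y=5: -185; y=6: -225.
Profit is highest at y = 0. Equivalently, the lowest AVC in the table is 28/3 ≈ $9.33 at y = 3, and P = $7 falls below it — price never covers variable cost, so the firm shuts down and loses only its fixed cost.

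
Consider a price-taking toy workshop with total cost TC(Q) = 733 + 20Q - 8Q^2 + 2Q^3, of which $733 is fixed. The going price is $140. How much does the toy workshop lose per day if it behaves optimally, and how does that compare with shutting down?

AVC = 20 - 8Q + 2Q^2; min AVC = $12 at Q = 2. Since P = $140 ≥ min AVC, the firm produces.
MC = 20 - 16Q + 6Q^2. Setting P = MC and taking the root on the rising branch gives Q* = 6.
TR = 140·6 = 840. TC = 733 + 264 = 997. Profit = 840 − 997 = -$157.
By producing, the firm covers all variable cost plus $576 of fixed cost; shutting down would lose the full $733.

Profit = -$157 at Q = 6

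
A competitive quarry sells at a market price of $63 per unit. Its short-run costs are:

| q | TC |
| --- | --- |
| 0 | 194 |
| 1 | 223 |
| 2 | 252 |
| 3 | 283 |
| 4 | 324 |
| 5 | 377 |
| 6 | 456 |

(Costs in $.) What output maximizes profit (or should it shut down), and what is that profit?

Tabulate TR − TC: q=0: -194; q=1: -160; q=2: -126; q=3: -94; q=4: -72; q=5: -62; q=6: -78.
Profit is maximized at q = 5. AVC there is 183/5 = $36.60 ≤ P, so producing beats shutting down (which would give -$194).

q = 5; profit = -$62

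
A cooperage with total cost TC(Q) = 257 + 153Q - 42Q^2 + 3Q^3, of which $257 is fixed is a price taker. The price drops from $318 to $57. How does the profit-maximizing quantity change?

Output falls from 11 to 8

AVC = 153 - 42Q + 3Q^2, minimized at Q = 7 where min AVC = $6. MC = 153 - 84Q + 9Q^2.
With P = $318 above the shutdown price, P = MC gives Q = 11.
At P = $57 ≥ min AVC, set P = MC: Q = 8. The firm stays open but cuts output.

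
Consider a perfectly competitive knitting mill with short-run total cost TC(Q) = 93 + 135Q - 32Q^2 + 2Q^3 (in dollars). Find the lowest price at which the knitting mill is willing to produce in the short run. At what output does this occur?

$7 per unit, at Q = 8

Short-run supply begins at min AVC. From VC = 135Q - 32Q^2 + 2Q^3, AVC = 135 - 32Q + 2Q^2.
dAVC/dQ = -32 + 4Q = 0 gives Q = 8. min AVC = 135 - 32·8 + 2·8^2 = 7.
So the shutdown price is $7.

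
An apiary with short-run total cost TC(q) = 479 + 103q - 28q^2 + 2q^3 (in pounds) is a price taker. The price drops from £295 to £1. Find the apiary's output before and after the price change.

MC = 103 - 56q + 6q^2; the shutdown threshold is min AVC = £5 (at q = 7).
At P = £295 ≥ min AVC, set P = MC on the rising branch: q = 12.
At P = £1 < min AVC = £5, price no longer covers variable cost at any output, so the firm shuts down: q = 0.

Output falls from 12 to 0 (the firm shuts down)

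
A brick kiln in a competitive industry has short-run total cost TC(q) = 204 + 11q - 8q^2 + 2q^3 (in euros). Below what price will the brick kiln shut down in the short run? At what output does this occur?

€3 per unit, at q = 2

The firm shuts down when price falls below the minimum of average variable cost. AVC = VC/q = 11 - 8q + 2q^2.
dAVC/dq = -8 + 4q = 0 gives q = 2. min AVC = 11 - 8·2 + 2·2^2 = 3.
The firm shuts down for any P below €3.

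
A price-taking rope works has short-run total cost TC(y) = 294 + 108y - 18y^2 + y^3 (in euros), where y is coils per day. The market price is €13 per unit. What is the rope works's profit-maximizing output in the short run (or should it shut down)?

Strip out fixed cost: VC = 108y - 18y^2 + y^3. Then AVC = 108 - 18y + y^2 and MC = 108 - 36y + 3y^2.
AVC hits its minimum where MC = AVC, at y = 9, giving min AVC = 108 - 18·9 + 9^2 = €27.
Since P = €13 < min AVC = €27, price fails to cover variable cost at any output.
Best response: produce nothing and absorb the €294 fixed cost.

Shut down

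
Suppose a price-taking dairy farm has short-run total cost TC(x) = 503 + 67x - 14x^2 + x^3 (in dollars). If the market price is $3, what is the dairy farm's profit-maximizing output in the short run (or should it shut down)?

Shut down

Variable cost is VC = 67x - 14x^2 + x^3, so AVC = VC/x = 67 - 14x + x^2 and MC = dTC/dx = 67 - 28x + 3x^2.
AVC hits its minimum where MC = AVC, at x = 7, giving min AVC = 67 - 14·7 + 7^2 = $18.
With P < min AVC ($3 < $18), every unit sold adds to the loss.
Shutting down limits the loss to fixed cost, $503.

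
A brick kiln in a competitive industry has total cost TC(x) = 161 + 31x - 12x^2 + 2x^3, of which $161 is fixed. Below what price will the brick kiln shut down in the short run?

The shutdown price is the minimum of AVC. VC = 31x - 12x^2 + 2x^3, so AVC = 31 - 12x + 2x^2.
At the minimum of AVC, MC = AVC. MC = 31 - 24x + 6x^2; setting MC = AVC gives 4x^2 - 12x = 0, so x = 3. min AVC = 13.
So the shutdown price is $13.

$13 per unit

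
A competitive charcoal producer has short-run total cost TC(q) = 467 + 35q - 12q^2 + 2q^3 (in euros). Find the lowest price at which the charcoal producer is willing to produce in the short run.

The shutdown price is the minimum of AVC. VC = 35q - 12q^2 + 2q^3, so AVC = 35 - 12q + 2q^2.
At the minimum of AVC, MC = AVC. MC = 35 - 24q + 6q^2; setting MC = AVC gives 4q^2 - 12q = 0, so q = 3. min AVC = 17.
For P < €17 the firm produces nothing.

€17 per unit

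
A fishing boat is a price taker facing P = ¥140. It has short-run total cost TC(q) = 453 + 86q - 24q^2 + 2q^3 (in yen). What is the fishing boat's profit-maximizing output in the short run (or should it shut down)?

Produce at q = 9

From TC, MC = TC'(q) = 86 - 48q + 6q^2 and AVC = VC/q = 86 - 24q + 2q^2.
The AVC parabola has its vertex at q = 24/4 = 6, where AVC = 86 - 24·6 + 2·6^2 = ¥14.
Because ¥140 ≥ ¥14, revenue can cover variable cost; the firm operates.
Set P = MC: 140 = 86 - 48q + 6q^2 → -54 - 48q + 6q^2 = 0. The roots are q = -1 and q = 9; the profit-maximizing output is on the rising part of MC, so q* = 9.
Check: AVC at q = 9 is ¥32 ≤ P, so revenue covers variable cost.
Profit = P·q − TC = 140·9 − 741 = ¥519.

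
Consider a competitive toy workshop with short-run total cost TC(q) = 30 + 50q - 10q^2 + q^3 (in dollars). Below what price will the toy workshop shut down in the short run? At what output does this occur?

The shutdown price is the minimum of AVC. VC = 50q - 10q^2 + q^3, so AVC = 50 - 10q + q^2.
dAVC/dq = -10 + 2q = 0 gives q = 5. min AVC = 50 - 10·5 + 5^2 = 25.
For P < $25 the firm produces nothing.

$25 per unit, at q = 5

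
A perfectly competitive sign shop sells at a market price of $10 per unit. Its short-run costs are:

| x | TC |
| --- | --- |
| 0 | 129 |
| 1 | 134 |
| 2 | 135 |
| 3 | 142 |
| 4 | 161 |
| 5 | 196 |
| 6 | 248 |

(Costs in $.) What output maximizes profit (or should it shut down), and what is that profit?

Tabulate TR − TC: x=0: -129; x=1: -124; x=2: -115; x=3: -112; x=4: -121; x=5: -146; x=6: -188.
Profit is maximized at x = 3. AVC there is 13/3 = $4.33 ≤ P, so producing beats shutting down (which would give -$129).

x = 3; profit = -$112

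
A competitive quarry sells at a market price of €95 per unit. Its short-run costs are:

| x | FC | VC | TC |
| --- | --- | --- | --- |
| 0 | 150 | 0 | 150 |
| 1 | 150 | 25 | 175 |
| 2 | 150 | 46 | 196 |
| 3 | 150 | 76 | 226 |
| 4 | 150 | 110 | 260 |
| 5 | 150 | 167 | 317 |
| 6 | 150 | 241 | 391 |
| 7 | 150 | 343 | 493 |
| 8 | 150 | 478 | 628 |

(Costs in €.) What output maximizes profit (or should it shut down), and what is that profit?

x = 6; profit = €179

Compute π = P·x − TC at each output: x=0: -150; x=1: -80; x=2: -6; x=3: 59; x=4: 120; x=5: 158; x=6: 179; x=7: 172; x=8: 132.
Profit is maximized at x = 6. AVC there is 241/6 = €40.17 ≤ P, so producing beats shutting down (which would give -€150).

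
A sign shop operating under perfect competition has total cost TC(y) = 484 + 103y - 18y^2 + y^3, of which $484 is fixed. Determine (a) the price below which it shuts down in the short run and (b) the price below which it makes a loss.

Shutdown price = $22; break-even price = $70

Shutdown price = min AVC. AVC = 103 - 18y + y^2, with vertex at y = 9 and minimum $22.
ATC = 484/y + 103 - 18y + y^2. Setting dATC/dy = −484/y^2 − 18 + 2y = 0 gives y = 11 (since 2·11^3 − 18·11^2 = 484).
min ATC = 484/11 + 103 − 18·11 + 11^2 = $70. That is the break-even price.
Between these two prices the firm operates at a loss; above $70 it earns a profit.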